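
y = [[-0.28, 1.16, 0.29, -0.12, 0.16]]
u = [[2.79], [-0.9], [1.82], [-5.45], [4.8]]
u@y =[[-0.78, 3.24, 0.81, -0.33, 0.45], [0.25, -1.04, -0.26, 0.11, -0.14], [-0.51, 2.11, 0.53, -0.22, 0.29], [1.53, -6.32, -1.58, 0.65, -0.87], [-1.34, 5.57, 1.39, -0.58, 0.77]]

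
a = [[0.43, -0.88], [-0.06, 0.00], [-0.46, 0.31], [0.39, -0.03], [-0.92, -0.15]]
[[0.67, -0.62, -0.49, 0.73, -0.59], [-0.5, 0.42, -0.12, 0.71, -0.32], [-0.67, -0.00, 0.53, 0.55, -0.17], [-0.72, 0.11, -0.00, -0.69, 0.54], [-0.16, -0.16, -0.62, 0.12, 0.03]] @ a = [[1.38, -0.67], [0.39, 0.43], [-0.16, 0.76], [-1.08, 0.57], [0.25, -0.06]]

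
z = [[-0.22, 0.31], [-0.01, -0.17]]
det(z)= 0.041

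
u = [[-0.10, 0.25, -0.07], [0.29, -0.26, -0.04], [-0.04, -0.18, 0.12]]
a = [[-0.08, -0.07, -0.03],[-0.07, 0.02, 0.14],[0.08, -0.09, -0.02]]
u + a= [[-0.18, 0.18, -0.1], [0.22, -0.24, 0.1], [0.04, -0.27, 0.1]]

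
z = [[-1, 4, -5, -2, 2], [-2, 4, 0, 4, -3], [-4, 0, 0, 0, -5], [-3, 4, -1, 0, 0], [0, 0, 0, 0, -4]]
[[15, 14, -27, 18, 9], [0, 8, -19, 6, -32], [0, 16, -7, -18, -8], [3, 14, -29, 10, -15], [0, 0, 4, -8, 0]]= z @ [[0, -4, 3, 2, 2], [0, 0, -5, 4, -3], [-3, -2, 0, 0, -3], [0, 0, 1, 0, -4], [0, 0, -1, 2, 0]]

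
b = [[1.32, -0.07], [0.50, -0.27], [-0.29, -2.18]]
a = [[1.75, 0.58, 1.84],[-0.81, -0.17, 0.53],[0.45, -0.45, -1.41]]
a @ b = [[2.07, -4.29], [-1.31, -1.05], [0.78, 3.16]]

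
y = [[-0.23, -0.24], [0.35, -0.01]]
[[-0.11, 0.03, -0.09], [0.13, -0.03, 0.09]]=y@[[0.37, -0.1, 0.27], [0.09, -0.02, 0.13]]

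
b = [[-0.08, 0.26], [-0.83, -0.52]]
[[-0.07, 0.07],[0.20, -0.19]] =b @ [[-0.05,0.05], [-0.3,0.28]]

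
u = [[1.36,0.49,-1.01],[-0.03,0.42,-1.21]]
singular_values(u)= [1.99, 0.9]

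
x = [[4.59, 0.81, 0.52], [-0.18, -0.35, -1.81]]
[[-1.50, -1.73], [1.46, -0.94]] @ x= [[-6.57, -0.61, 2.35], [6.87, 1.51, 2.46]]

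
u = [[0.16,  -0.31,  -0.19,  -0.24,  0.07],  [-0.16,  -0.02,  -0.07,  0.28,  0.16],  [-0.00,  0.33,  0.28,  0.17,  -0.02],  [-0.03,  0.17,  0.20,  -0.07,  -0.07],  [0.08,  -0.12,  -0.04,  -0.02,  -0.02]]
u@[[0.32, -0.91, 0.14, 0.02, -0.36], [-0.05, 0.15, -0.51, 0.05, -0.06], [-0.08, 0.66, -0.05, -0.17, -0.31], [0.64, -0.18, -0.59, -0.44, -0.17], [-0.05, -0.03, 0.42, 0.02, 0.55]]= [[-0.08, -0.28, 0.36, 0.13, 0.1], [0.13, 0.04, -0.11, -0.11, 0.12], [0.07, 0.20, -0.29, -0.11, -0.15], [-0.08, 0.20, -0.09, 0.0, -0.09], [0.02, -0.11, 0.08, 0.01, -0.02]]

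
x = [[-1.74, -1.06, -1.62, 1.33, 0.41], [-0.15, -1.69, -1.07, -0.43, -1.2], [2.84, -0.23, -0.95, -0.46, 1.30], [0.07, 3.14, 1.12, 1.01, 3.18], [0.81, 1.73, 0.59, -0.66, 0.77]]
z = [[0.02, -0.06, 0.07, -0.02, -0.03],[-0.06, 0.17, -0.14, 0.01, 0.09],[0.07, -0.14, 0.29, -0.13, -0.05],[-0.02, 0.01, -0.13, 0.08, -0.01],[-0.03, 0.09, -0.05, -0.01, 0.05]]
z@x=[[0.15,-0.05,-0.07,0.02,0.08], [-0.25,-0.0,0.11,-0.14,-0.31], [0.67,-0.4,-0.41,-0.08,0.12], [-0.34,0.27,0.23,0.12,0.06], [-0.06,-0.05,0.02,-0.10,-0.18]]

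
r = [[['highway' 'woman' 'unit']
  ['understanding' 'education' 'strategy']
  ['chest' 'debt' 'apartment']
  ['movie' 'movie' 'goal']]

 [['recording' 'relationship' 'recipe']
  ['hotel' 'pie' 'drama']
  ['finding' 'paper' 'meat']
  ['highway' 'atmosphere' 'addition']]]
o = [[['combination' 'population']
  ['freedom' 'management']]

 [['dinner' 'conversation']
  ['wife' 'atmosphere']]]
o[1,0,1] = 'conversation'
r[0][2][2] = 'apartment'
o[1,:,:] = [['dinner', 'conversation'], ['wife', 'atmosphere']]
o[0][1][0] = 'freedom'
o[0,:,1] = ['population', 'management']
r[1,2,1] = 'paper'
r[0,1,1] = 'education'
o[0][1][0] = 'freedom'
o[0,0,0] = 'combination'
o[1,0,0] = 'dinner'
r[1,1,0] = 'hotel'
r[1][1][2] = 'drama'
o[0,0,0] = 'combination'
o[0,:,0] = ['combination', 'freedom']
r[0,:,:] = [['highway', 'woman', 'unit'], ['understanding', 'education', 'strategy'], ['chest', 'debt', 'apartment'], ['movie', 'movie', 'goal']]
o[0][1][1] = 'management'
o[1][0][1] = 'conversation'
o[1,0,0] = 'dinner'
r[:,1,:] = [['understanding', 'education', 'strategy'], ['hotel', 'pie', 'drama']]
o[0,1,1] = 'management'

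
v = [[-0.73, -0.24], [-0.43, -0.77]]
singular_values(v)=[1.09, 0.42]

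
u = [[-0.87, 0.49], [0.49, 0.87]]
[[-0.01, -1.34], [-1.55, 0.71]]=u@[[-0.75, 1.52], [-1.36, -0.04]]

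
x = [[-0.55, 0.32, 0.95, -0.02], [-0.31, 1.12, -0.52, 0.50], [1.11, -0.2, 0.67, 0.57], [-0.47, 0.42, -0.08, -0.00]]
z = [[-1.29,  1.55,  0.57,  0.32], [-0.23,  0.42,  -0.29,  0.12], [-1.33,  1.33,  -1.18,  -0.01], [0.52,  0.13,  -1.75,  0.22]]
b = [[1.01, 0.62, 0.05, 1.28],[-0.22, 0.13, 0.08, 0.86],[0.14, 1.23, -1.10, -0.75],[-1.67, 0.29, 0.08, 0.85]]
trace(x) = 1.24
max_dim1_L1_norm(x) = 2.55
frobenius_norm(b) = 3.28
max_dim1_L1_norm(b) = 3.22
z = b @ x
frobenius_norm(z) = 3.63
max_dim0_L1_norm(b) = 3.74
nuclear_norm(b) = 5.75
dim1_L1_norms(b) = [2.96, 1.29, 3.22, 2.89]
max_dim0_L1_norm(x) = 2.44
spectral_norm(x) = 1.72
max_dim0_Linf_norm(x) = 1.12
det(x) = -0.01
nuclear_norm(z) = 5.54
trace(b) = 0.89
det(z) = -0.01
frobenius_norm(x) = 2.37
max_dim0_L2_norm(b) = 1.97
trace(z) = -1.83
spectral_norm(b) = 2.13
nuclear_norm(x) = 4.04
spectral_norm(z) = 2.85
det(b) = 0.63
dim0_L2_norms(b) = [1.97, 1.41, 1.11, 1.91]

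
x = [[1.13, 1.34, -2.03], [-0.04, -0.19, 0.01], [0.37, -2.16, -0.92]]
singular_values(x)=[2.73, 2.33, 0.02]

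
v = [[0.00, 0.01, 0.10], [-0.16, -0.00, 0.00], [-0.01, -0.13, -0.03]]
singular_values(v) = [0.16, 0.14, 0.09]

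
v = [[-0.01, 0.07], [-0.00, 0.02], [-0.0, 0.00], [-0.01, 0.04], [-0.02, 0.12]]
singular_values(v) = [0.15, 0.0]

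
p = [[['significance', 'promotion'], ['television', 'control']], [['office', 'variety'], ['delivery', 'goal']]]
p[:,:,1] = [['promotion', 'control'], ['variety', 'goal']]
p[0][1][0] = 'television'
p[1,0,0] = 'office'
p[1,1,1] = 'goal'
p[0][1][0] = 'television'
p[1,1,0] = 'delivery'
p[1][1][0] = 'delivery'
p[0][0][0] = 'significance'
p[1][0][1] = 'variety'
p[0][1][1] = 'control'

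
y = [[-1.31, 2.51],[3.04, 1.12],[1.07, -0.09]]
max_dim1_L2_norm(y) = 3.24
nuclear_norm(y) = 6.23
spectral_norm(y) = 3.48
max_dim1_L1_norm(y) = 4.16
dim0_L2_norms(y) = [3.48, 2.75]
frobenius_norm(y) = 4.43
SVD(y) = [[-0.37, -0.91], [0.88, -0.40], [0.31, 0.03]] @ diag([3.4788923040743214, 2.7500015157545747]) @ [[1.0, 0.00], [0.0, -1.0]]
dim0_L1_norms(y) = [5.42, 3.72]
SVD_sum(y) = [[-1.30,-0.01], [3.04,0.01], [1.07,0.0]] + [[-0.01, 2.52], [-0.0, 1.11], [0.0, -0.09]]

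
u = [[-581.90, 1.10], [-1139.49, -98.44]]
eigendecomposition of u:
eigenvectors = [[-0.39, -0.00], [-0.92, -1.0]]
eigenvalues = [-579.29, -101.05]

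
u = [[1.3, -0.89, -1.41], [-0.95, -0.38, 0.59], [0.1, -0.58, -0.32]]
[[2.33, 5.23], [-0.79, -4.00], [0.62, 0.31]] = u @ [[-0.97, 3.05], [0.27, 0.76], [-2.72, -1.38]]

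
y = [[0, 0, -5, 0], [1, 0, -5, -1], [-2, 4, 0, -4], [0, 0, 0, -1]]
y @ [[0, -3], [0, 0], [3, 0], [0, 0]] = [[-15, 0], [-15, -3], [0, 6], [0, 0]]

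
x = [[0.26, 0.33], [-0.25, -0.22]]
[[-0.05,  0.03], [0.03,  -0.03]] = x @ [[0.03, 0.17], [-0.18, -0.05]]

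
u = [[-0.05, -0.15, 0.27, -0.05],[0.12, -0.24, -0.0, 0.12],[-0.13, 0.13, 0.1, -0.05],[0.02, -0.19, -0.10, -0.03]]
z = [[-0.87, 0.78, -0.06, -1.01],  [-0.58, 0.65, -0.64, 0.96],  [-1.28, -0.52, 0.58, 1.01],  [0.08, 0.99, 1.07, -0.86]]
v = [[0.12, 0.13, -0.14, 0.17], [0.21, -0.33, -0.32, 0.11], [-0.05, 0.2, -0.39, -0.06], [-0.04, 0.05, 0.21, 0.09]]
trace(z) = -0.50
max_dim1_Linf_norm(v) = 0.39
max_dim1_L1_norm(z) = 3.39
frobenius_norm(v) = 0.78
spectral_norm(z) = 2.27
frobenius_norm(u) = 0.53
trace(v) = -0.51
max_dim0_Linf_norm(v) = 0.39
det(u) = 0.00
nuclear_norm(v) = 1.32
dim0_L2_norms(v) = [0.25, 0.41, 0.56, 0.23]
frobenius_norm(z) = 3.26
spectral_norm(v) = 0.59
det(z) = 4.46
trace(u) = -0.22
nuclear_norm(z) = 6.18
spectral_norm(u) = 0.39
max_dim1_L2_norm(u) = 0.32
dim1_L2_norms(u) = [0.32, 0.29, 0.22, 0.22]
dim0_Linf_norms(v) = [0.21, 0.33, 0.39, 0.17]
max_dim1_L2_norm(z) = 1.81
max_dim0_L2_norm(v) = 0.56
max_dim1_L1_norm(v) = 0.97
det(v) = 0.00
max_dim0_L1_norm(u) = 0.71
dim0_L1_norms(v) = [0.42, 0.71, 1.06, 0.43]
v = z @ u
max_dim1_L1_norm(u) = 0.52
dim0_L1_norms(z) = [2.81, 2.94, 2.35, 3.84]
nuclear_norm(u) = 0.89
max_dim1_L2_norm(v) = 0.52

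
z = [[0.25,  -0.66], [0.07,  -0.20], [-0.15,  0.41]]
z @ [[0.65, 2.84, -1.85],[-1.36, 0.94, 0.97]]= [[1.06, 0.09, -1.10], [0.32, 0.01, -0.32], [-0.66, -0.04, 0.68]]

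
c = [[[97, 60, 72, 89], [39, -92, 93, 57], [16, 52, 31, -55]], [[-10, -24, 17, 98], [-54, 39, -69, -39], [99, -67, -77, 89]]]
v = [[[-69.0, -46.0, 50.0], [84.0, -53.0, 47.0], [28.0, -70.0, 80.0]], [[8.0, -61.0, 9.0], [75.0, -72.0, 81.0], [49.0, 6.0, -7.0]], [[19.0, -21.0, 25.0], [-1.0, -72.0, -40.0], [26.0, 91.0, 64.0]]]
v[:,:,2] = [[50.0, 47.0, 80.0], [9.0, 81.0, -7.0], [25.0, -40.0, 64.0]]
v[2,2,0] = 26.0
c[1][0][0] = -10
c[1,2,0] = 99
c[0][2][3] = -55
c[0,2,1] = 52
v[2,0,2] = 25.0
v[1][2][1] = 6.0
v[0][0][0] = -69.0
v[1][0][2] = 9.0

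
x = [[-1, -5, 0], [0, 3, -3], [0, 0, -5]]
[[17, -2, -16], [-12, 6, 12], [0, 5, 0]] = x @ [[3, -3, -4], [-4, 1, 4], [0, -1, 0]]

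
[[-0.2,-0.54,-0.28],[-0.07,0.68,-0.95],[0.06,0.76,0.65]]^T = [[-0.20, -0.07, 0.06],[-0.54, 0.68, 0.76],[-0.28, -0.95, 0.65]]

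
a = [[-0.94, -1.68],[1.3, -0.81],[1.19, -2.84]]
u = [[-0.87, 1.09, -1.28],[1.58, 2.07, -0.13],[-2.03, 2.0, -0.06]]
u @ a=[[0.71, 4.21],  [1.05, -3.96],  [4.44, 1.96]]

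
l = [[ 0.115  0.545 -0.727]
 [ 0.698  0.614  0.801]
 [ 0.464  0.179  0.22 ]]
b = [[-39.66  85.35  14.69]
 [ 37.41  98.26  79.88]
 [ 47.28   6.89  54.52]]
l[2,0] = 0.464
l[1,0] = 0.698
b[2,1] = 6.89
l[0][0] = 0.115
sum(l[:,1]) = 1.338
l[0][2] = -0.727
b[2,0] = 47.28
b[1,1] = 98.26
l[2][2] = 0.22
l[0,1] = 0.545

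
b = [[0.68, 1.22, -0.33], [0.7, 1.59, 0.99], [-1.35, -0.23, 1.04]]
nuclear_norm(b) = 4.60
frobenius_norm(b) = 3.00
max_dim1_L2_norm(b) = 2.0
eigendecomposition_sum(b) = [[(-0.25+0j),0.13-0.00j,-0.14+0.00j], [(0.18-0j),(-0.1+0j),(0.1-0j)], [(-0.2+0j),0.11-0.00j,-0.11+0.00j]] + [[(0.47+0.07j), 0.54-0.58j, -0.09-0.62j], [0.26+0.43j, 0.84+0.05j, (0.44-0.5j)], [(-0.58+0.27j), (-0.17+1.06j), (0.58+0.62j)]] + [[0.47-0.07j, 0.54+0.58j, (-0.09+0.62j)], [0.26-0.43j, (0.84-0.05j), 0.44+0.50j], [(-0.58-0.27j), (-0.17-1.06j), (0.58-0.62j)]]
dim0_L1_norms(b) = [2.73, 3.04, 2.36]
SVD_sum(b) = [[0.8, 1.1, 0.08], [1.03, 1.41, 0.1], [-0.54, -0.74, -0.05]] + [[0.12, -0.07, -0.2], [-0.45, 0.28, 0.79], [-0.69, 0.42, 1.2]] + [[-0.24, 0.19, -0.20], [0.12, -0.10, 0.1], [-0.12, 0.1, -0.1]]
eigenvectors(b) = [[(-0.68+0j), -0.42-0.28j, -0.42+0.28j], [(0.49+0j), (-0.05-0.53j), -0.05+0.53j], [(-0.54+0j), 0.68+0.00j, 0.68-0.00j]]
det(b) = -1.89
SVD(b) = [[-0.57, 0.14, 0.81], [-0.73, -0.54, -0.42], [0.38, -0.83, 0.41]] @ diag([2.403453159637488, 1.741684116489648, 0.45260285880256584]) @ [[-0.59, -0.81, -0.06],[0.48, -0.29, -0.83],[-0.65, 0.51, -0.56]]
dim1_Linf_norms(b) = [1.22, 1.59, 1.35]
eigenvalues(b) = [(-0.46+0j), (1.89+0.74j), (1.89-0.74j)]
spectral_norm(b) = 2.40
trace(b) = 3.31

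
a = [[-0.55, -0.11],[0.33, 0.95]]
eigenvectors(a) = [[-0.98, 0.07],[0.22, -1.00]]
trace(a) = 0.40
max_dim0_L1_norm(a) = 1.06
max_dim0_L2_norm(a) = 0.96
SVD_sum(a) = [[-0.17,-0.31], [0.47,0.88]] + [[-0.38, 0.20],[-0.14, 0.07]]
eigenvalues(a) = [-0.53, 0.93]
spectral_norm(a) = 1.06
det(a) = -0.49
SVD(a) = [[-0.34, 0.94],  [0.94, 0.34]] @ diag([1.055345121276259, 0.46070237138351894]) @ [[0.47, 0.88], [-0.88, 0.47]]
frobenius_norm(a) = 1.15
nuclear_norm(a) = 1.52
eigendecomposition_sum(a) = [[-0.53, -0.04], [0.12, 0.01]] + [[-0.02, -0.07], [0.21, 0.94]]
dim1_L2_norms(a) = [0.56, 1.01]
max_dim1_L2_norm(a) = 1.01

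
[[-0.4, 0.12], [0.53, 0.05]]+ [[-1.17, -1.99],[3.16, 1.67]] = [[-1.57, -1.87],[3.69, 1.72]]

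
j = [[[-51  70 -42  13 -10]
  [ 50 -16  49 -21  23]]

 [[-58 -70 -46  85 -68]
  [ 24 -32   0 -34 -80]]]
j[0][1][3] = -21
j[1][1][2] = 0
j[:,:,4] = [[-10, 23], [-68, -80]]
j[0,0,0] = -51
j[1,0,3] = 85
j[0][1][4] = 23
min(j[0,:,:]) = -51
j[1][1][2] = 0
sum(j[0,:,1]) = 54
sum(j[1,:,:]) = -279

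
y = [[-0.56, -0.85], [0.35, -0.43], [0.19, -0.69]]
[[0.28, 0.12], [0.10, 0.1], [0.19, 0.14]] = y @ [[-0.06, 0.06],[-0.29, -0.18]]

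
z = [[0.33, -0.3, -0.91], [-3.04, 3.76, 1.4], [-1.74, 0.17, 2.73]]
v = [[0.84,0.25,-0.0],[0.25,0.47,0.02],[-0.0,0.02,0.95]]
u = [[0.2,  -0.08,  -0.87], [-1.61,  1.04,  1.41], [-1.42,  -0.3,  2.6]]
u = z @ v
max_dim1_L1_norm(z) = 8.2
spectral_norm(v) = 0.97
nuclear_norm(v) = 2.26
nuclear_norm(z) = 8.28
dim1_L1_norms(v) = [1.09, 0.74, 0.97]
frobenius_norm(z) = 6.07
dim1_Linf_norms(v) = [0.84, 0.47, 0.95]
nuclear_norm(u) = 5.20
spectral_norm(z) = 5.55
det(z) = -3.93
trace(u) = 3.84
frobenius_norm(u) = 3.92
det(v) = 0.32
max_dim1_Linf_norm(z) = 3.76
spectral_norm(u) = 3.72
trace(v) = 2.26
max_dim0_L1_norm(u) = 4.88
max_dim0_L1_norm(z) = 5.11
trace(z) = 6.82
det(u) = -1.25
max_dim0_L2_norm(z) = 3.78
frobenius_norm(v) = 1.40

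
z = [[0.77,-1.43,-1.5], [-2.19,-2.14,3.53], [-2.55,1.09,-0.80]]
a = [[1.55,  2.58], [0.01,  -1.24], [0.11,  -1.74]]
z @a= [[1.01, 6.37], [-3.03, -9.14], [-4.03, -6.54]]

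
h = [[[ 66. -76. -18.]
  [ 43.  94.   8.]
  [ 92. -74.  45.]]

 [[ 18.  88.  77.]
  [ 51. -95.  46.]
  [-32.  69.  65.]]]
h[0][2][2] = 45.0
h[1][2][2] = 65.0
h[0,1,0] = 43.0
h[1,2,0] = -32.0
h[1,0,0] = 18.0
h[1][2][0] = -32.0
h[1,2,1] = 69.0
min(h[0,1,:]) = 8.0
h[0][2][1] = -74.0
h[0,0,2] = -18.0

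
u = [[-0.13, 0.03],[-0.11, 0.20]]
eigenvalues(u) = [-0.12, 0.19]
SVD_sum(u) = [[-0.07, 0.08], [-0.14, 0.18]] + [[-0.06,  -0.05], [0.03,  0.02]]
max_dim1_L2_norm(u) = 0.23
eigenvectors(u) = [[-0.95, -0.09],[-0.33, -1.00]]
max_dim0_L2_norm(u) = 0.2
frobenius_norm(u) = 0.26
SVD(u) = [[-0.42, -0.91], [-0.91, 0.42]] @ diag([0.24804164767598913, 0.09151688925100382]) @ [[0.62, -0.78], [0.78, 0.62]]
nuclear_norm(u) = 0.34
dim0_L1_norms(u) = [0.24, 0.23]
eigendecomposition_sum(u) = [[-0.12, 0.01], [-0.04, 0.00]] + [[-0.01, 0.02], [-0.07, 0.2]]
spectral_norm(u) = 0.25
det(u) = -0.02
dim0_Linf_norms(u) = [0.13, 0.2]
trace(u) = 0.07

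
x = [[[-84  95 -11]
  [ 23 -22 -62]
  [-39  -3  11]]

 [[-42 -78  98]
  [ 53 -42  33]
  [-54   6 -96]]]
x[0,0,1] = 95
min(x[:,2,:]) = -96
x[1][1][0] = 53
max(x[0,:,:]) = 95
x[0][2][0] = -39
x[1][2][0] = -54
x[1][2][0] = -54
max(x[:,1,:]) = 53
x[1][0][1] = -78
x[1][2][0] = -54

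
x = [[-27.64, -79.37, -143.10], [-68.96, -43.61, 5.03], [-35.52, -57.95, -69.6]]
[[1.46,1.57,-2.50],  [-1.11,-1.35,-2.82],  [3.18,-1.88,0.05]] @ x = [[-59.82, -39.47, -27.03],[223.94, 310.39, 348.32],[39.97, -173.31, -467.99]]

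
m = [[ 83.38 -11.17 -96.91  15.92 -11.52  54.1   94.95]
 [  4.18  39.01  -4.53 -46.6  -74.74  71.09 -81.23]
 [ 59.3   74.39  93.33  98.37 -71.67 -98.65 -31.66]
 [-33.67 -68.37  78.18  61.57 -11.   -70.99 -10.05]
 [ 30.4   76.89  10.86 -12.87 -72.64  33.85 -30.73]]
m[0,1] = -11.17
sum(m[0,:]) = 128.75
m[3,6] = -10.05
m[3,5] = -70.99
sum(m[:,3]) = 116.38999999999999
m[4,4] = -72.64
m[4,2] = 10.86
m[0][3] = 15.92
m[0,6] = 94.95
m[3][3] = 61.57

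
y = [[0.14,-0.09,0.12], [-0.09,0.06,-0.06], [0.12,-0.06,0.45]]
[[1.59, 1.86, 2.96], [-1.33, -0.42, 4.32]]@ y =[[0.41,-0.21,1.41], [0.37,-0.16,1.81]]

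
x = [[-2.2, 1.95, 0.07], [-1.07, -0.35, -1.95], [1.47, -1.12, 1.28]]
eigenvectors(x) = [[-0.29,-0.91,0.82], [-0.59,-0.18,0.51], [0.75,0.37,-0.28]]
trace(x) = -1.27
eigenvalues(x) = [1.6, -1.85, -1.01]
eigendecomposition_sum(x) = [[-0.28, 0.10, -0.65], [-0.57, 0.19, -1.33], [0.72, -0.25, 1.68]] + [[-1.61, 3.96, 2.5], [-0.31, 0.76, 0.48], [0.65, -1.58, -1.0]] + [[-0.31, -2.1, -1.78], [-0.19, -1.30, -1.10], [0.1, 0.71, 0.6]]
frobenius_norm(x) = 4.33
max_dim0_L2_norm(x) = 2.85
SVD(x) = [[-0.72, -0.56, -0.41], [-0.37, 0.81, -0.46], [0.59, -0.18, -0.79]] @ diag([3.720135149592937, 2.1901603392388833, 0.36714051422876026]) @ [[0.76, -0.52, 0.39], [0.06, -0.54, -0.84], [0.64, 0.66, -0.39]]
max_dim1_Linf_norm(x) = 2.2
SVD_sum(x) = [[-2.03, 1.38, -1.03], [-1.06, 0.72, -0.53], [1.68, -1.14, 0.85]] + [[-0.07, 0.67, 1.04], [0.10, -0.96, -1.48], [-0.02, 0.21, 0.32]] + [[-0.10, -0.10, 0.06], [-0.11, -0.11, 0.06], [-0.19, -0.19, 0.11]]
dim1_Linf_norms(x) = [2.2, 1.95, 1.47]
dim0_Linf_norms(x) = [2.2, 1.95, 1.95]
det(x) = 2.99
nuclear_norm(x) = 6.28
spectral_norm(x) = 3.72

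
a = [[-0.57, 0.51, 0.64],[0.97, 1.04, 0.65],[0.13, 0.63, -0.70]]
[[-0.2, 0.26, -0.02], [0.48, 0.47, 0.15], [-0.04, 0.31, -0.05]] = a @ [[0.45, -0.03, 0.11], [-0.03, 0.49, -0.01], [0.11, -0.01, 0.08]]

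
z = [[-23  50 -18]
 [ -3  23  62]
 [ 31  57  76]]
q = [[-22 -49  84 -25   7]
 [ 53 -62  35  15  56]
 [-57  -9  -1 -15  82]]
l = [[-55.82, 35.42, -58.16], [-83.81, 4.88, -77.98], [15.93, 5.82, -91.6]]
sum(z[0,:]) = 9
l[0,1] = 35.42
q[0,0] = -22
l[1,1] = 4.88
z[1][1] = 23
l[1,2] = -77.98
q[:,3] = [-25, 15, -15]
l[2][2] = -91.6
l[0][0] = -55.82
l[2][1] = 5.82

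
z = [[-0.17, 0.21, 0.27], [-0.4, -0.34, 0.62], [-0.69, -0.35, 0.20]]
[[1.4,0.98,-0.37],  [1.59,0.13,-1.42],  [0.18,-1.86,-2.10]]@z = [[-0.37, 0.09, 0.91], [0.66, 0.79, 0.23], [2.16, 1.41, -1.52]]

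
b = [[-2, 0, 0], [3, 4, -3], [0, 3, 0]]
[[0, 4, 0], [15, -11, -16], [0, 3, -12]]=b @ [[0, -2, 0], [0, 1, -4], [-5, 3, 0]]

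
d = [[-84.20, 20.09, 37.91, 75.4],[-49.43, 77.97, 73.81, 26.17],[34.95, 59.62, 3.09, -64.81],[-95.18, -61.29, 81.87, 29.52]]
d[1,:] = [-49.43, 77.97, 73.81, 26.17]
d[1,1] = 77.97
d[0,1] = 20.09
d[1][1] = 77.97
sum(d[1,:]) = 128.51999999999998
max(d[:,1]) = 77.97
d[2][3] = -64.81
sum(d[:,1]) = 96.39000000000001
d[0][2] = 37.91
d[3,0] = -95.18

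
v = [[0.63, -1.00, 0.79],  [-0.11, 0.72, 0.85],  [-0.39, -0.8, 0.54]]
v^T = [[0.63, -0.11, -0.39], [-1.0, 0.72, -0.80], [0.79, 0.85, 0.54]]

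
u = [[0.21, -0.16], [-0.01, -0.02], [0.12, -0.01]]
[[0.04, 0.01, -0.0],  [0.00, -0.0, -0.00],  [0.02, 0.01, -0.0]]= u@ [[0.12, 0.12, -0.0],[-0.07, 0.12, 0.03]]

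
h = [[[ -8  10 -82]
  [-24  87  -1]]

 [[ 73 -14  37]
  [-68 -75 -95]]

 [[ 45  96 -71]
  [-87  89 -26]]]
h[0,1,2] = -1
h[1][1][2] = -95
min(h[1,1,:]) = -95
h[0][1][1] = 87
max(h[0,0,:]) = 10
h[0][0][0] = -8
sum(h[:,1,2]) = -122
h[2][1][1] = 89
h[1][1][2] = -95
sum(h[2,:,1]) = 185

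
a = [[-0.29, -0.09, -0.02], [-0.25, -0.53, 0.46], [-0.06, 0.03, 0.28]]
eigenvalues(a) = [-0.61, -0.24, 0.3]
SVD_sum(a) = [[-0.06, -0.11, 0.1], [-0.30, -0.49, 0.47], [-0.07, -0.12, 0.12]] + [[-0.17, -0.06, -0.16], [0.01, 0.00, 0.01], [0.11, 0.04, 0.10]] + [[-0.06, 0.07, 0.04],[0.04, -0.04, -0.02],[-0.10, 0.11, 0.06]]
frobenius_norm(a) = 0.85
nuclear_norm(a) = 1.26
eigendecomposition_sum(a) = [[-0.10, -0.14, 0.07], [-0.35, -0.50, 0.25], [0.01, 0.01, -0.0]] + [[-0.2, 0.05, -0.06], [0.12, -0.03, 0.03], [-0.03, 0.01, -0.01]] + [[0.00, -0.0, -0.04], [-0.02, 0.01, 0.17], [-0.04, 0.01, 0.29]]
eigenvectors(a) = [[0.27, 0.84, -0.11], [0.96, -0.52, 0.5], [-0.01, 0.13, 0.86]]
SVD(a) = [[-0.21, 0.84, 0.51], [-0.95, -0.05, -0.31], [-0.23, -0.55, 0.80]] @ diag([0.7814940217423139, 0.283290034966414, 0.19878090972161355]) @ [[0.40, 0.66, -0.64], [-0.7, -0.23, -0.68], [-0.6, 0.71, 0.37]]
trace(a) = -0.54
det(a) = 0.04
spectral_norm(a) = 0.78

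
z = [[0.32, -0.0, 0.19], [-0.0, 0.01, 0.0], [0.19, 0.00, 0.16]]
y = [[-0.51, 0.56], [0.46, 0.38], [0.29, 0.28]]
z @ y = [[-0.11, 0.23], [0.00, 0.00], [-0.05, 0.15]]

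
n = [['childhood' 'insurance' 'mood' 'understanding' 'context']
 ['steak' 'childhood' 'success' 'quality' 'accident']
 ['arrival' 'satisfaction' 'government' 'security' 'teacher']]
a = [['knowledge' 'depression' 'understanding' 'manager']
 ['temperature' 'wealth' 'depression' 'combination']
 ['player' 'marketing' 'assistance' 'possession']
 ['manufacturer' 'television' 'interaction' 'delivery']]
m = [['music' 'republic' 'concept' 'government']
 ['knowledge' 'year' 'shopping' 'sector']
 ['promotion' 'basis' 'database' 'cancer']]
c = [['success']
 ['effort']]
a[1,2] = 'depression'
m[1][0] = 'knowledge'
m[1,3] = 'sector'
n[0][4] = 'context'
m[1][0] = 'knowledge'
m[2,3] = 'cancer'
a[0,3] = 'manager'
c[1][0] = 'effort'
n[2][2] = 'government'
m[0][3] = 'government'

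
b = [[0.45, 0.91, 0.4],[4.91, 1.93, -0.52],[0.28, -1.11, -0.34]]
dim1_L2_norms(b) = [1.09, 5.3, 1.19]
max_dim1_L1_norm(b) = 7.36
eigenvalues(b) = [3.4, -1.64, 0.28]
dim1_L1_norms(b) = [1.76, 7.36, 1.73]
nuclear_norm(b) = 6.98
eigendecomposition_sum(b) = [[1.07, 0.64, 0.03], [3.94, 2.36, 0.09], [-1.09, -0.65, -0.03]] + [[-0.69, 0.28, 0.32], [1.11, -0.44, -0.52], [1.09, -0.44, -0.51]] + [[0.07, -0.01, 0.05], [-0.14, 0.01, -0.10], [0.28, -0.02, 0.20]]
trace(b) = 2.04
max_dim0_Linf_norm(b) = 4.91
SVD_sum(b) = [[0.67, 0.28, -0.06], [4.87, 2.04, -0.45], [-0.13, -0.05, 0.01]] + [[-0.26, 0.68, 0.31],[0.05, -0.12, -0.05],[0.39, -1.02, -0.46]] + [[0.04, -0.06, 0.15],[-0.00, 0.01, -0.02],[0.03, -0.04, 0.11]]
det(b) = -1.56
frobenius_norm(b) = 5.54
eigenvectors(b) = [[0.25,0.41,0.24],[0.93,-0.65,-0.43],[-0.26,-0.64,0.87]]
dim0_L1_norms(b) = [5.64, 3.95, 1.26]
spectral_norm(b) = 5.35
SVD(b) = [[-0.14, 0.55, 0.82], [-0.99, -0.1, -0.1], [0.03, -0.83, 0.56]] @ diag([5.351403253648073, 1.4285294538535633, 0.2046626891196007]) @ [[-0.92, -0.39, 0.08], [-0.33, 0.86, 0.39], [0.22, -0.33, 0.92]]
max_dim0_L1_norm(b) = 5.64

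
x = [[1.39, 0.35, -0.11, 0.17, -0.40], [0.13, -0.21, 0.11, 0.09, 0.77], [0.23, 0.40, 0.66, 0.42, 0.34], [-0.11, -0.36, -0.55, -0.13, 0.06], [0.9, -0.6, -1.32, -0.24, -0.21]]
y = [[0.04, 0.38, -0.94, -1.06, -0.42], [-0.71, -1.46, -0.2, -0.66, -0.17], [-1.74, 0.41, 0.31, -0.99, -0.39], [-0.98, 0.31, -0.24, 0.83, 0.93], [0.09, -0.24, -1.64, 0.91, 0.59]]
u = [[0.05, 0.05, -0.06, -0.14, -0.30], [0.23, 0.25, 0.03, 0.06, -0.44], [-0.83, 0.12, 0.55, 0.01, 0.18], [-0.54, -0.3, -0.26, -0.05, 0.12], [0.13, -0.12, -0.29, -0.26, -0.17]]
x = y @ u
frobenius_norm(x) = 2.71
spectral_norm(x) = 2.06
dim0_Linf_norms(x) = [1.39, 0.6, 1.32, 0.42, 0.77]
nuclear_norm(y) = 8.20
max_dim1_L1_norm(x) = 3.27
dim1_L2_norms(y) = [1.53, 1.77, 2.1, 1.63, 1.98]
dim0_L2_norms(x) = [1.68, 0.9, 1.58, 0.54, 0.96]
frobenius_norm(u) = 1.47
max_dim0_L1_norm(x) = 2.76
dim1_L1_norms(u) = [0.6, 1.01, 1.69, 1.27, 0.97]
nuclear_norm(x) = 4.63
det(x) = 0.01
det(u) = -0.00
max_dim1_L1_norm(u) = 1.69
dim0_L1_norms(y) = [3.56, 2.8, 3.33, 4.45, 2.5]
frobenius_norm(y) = 4.06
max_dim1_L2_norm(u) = 1.02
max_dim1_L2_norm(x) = 1.74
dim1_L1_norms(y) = [2.84, 3.2, 3.84, 3.29, 3.47]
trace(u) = 0.63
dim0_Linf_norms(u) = [0.83, 0.3, 0.55, 0.26, 0.44]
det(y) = -3.59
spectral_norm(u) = 1.17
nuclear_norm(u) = 2.59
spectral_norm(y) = 2.59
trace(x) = 1.50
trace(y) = 0.31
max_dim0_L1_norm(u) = 1.78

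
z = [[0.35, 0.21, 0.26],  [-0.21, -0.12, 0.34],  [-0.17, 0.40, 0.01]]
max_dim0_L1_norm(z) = 0.73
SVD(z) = [[-0.89, 0.45, 0.07], [0.17, 0.48, -0.86], [-0.43, -0.75, -0.50]] @ diag([0.4991783878455376, 0.42229922384948293, 0.41204890807288225]) @ [[-0.55, -0.76, -0.35], [0.44, -0.62, 0.65], [0.71, -0.2, -0.68]]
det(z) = -0.09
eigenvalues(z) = [(0.34+0.3j), (0.34-0.3j), (-0.43+0j)]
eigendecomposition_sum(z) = [[(0.18+0.14j), (0.11-0.13j), 0.13-0.14j], [(-0.09+0.09j), 0.06+0.07j, 0.07+0.08j], [(-0.09+0.12j), 0.09+0.07j, 0.10+0.09j]] + [[0.18-0.14j,  (0.11+0.13j),  0.13+0.14j], [-0.09-0.09j,  (0.06-0.07j),  0.07-0.08j], [-0.09-0.12j,  (0.09-0.07j),  0.10-0.09j]] + [[(-0+0j),-0.01-0.00j,0.01-0.00j],[-0.02+0.00j,(-0.25-0j),(0.2-0j)],[0.02-0.00j,(0.22+0j),(-0.18+0j)]]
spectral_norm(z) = 0.50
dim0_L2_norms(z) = [0.44, 0.47, 0.43]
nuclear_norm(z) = 1.33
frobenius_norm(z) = 0.77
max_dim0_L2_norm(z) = 0.47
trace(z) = 0.24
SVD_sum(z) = [[0.24, 0.34, 0.16],  [-0.05, -0.07, -0.03],  [0.12, 0.16, 0.08]] + [[0.08, -0.12, 0.12], [0.09, -0.13, 0.13], [-0.14, 0.2, -0.21]] + [[0.02, -0.01, -0.02], [-0.25, 0.07, 0.24], [-0.15, 0.04, 0.14]]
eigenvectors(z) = [[(0.74+0j), 0.74-0.00j, -0.02+0.00j],[(-0.06+0.42j), (-0.06-0.42j), (-0.74+0j)],[0.01+0.51j, (0.01-0.51j), (0.67+0j)]]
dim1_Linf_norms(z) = [0.35, 0.34, 0.4]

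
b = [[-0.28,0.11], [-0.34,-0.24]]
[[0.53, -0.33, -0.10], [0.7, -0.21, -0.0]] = b @ [[-1.96,0.98,0.23], [-0.16,-0.52,-0.31]]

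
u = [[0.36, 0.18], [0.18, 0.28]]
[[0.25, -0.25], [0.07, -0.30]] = u @ [[0.83, -0.23],[-0.27, -0.91]]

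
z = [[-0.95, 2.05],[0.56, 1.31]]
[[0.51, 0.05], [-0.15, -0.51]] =z@[[-0.41, -0.46], [0.06, -0.19]]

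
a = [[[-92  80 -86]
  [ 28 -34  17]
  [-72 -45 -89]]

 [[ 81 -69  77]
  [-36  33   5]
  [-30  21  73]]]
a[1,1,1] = 33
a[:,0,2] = [-86, 77]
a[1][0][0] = 81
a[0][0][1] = 80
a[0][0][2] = -86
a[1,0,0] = 81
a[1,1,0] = -36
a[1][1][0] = -36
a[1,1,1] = 33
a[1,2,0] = -30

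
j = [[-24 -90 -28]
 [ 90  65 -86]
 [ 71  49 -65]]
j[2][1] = 49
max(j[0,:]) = -24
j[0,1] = -90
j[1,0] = 90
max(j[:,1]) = 65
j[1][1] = 65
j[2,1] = 49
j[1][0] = 90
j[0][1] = -90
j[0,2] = -28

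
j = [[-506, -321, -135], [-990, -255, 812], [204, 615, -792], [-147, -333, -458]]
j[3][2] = -458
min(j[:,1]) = -333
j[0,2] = -135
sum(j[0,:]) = -962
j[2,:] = [204, 615, -792]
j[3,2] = -458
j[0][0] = -506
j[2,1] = 615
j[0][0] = -506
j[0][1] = -321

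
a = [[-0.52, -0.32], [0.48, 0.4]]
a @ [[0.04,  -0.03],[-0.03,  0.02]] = [[-0.01, 0.01], [0.01, -0.01]]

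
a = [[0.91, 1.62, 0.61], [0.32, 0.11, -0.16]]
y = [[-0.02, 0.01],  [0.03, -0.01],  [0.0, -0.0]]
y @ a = [[-0.02, -0.03, -0.01],[0.02, 0.05, 0.02],[0.00, 0.00, 0.00]]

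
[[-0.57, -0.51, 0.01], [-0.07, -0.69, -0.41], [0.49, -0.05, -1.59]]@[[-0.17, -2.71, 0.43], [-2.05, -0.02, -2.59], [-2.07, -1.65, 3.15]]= [[1.12,1.54,1.11], [2.28,0.88,0.47], [3.31,1.3,-4.67]]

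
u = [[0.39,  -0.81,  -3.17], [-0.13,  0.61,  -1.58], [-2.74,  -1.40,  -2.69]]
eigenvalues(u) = [-4.89, 2.22, 0.98]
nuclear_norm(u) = 8.16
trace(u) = -1.69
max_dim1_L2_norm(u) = 4.09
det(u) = -10.60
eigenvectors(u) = [[0.53,0.71,0.21], [0.25,0.46,-0.96], [0.81,-0.53,0.2]]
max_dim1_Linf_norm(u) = 3.17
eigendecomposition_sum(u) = [[-1.16, -0.73, -2.19], [-0.54, -0.34, -1.03], [-1.79, -1.13, -3.39]] + [[1.43, 0.12, -0.96],[0.93, 0.08, -0.62],[-1.06, -0.09, 0.71]] + [[0.12, -0.20, -0.02], [-0.52, 0.88, 0.07], [0.11, -0.19, -0.01]]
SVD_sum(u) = [[-1.12,-0.81,-2.5], [-0.49,-0.36,-1.10], [-1.50,-1.08,-3.35]] + [[1.38,0.36,-0.73],  [0.64,0.17,-0.34],  [-1.24,-0.33,0.66]] + [[0.13, -0.36, 0.06], [-0.28, 0.8, -0.13], [-0.00, 0.01, -0.0]]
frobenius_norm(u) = 5.52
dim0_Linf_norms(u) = [2.74, 1.4, 3.17]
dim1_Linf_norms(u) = [3.17, 1.58, 2.74]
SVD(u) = [[0.58,  -0.7,  0.42],  [0.26,  -0.33,  -0.91],  [0.77,  0.63,  -0.01]] @ diag([4.9346862638312095, 2.2823361040367285, 0.9412828404714744]) @ [[-0.39, -0.28, -0.88], [-0.86, -0.23, 0.46], [0.33, -0.93, 0.15]]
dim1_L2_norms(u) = [3.3, 1.7, 4.09]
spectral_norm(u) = 4.93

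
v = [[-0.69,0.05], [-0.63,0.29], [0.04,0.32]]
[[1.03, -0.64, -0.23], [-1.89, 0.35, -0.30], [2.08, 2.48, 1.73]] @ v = [[-0.32, -0.21],[1.07, -0.09],[-2.93, 1.38]]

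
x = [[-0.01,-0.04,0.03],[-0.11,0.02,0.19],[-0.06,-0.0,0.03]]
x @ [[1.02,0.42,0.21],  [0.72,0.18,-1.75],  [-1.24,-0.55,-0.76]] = [[-0.08, -0.03, 0.05], [-0.33, -0.15, -0.2], [-0.10, -0.04, -0.04]]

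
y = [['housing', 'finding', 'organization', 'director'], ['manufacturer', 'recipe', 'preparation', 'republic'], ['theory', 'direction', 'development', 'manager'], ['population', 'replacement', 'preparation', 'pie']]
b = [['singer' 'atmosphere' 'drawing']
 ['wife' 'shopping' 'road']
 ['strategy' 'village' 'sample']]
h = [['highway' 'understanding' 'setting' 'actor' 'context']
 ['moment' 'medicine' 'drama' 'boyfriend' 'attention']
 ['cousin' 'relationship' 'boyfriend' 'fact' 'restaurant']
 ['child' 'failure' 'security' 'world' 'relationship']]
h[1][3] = 'boyfriend'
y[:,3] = ['director', 'republic', 'manager', 'pie']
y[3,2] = 'preparation'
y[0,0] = 'housing'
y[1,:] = ['manufacturer', 'recipe', 'preparation', 'republic']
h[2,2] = 'boyfriend'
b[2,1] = 'village'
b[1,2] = 'road'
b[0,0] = 'singer'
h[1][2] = 'drama'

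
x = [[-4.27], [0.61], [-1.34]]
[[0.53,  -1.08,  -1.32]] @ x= [[-1.15]]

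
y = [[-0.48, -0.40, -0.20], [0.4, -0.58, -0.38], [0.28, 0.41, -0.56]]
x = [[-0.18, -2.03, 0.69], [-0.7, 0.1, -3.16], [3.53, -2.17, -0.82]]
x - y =[[0.30, -1.63, 0.89], [-1.1, 0.68, -2.78], [3.25, -2.58, -0.26]]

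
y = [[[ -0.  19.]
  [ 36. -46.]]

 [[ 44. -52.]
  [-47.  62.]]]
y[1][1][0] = -47.0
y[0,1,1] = -46.0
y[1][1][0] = -47.0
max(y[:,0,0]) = 44.0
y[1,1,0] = -47.0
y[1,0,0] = 44.0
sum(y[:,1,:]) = 5.0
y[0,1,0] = 36.0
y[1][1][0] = -47.0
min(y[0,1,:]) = -46.0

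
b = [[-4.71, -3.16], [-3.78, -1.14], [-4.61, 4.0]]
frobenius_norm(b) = 9.22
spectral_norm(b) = 7.60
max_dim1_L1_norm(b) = 8.61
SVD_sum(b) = [[-4.79, -0.12],[-3.81, -0.09],[-4.51, -0.11]] + [[0.08, -3.04],  [0.03, -1.05],  [-0.1, 4.11]]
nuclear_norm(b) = 12.82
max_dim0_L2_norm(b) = 7.6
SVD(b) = [[-0.63, -0.58], [-0.5, -0.2], [-0.59, 0.79]] @ diag([7.598895064599219, 5.221742410078231]) @ [[1.0, 0.02], [-0.02, 1.0]]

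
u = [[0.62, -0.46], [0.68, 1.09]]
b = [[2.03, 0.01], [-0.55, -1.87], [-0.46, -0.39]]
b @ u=[[1.27, -0.92], [-1.61, -1.79], [-0.55, -0.21]]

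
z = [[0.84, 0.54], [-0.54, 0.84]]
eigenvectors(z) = [[0.71+0.00j,0.71-0.00j], [0.71j,0.00-0.71j]]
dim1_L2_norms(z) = [1.0, 1.0]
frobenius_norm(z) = 1.41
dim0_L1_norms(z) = [1.38, 1.38]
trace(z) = 1.68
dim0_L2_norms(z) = [1.0, 1.0]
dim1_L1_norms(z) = [1.38, 1.38]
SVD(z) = [[0.54, -0.84], [0.84, 0.54]] @ diag([0.9985990186255943, 0.9985990186255942]) @ [[0.00, 1.0], [-1.00, -0.00]]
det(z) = 1.00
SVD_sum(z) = [[0.0, 0.54],  [0.00, 0.84]] + [[0.84, 0.0], [-0.54, 0.0]]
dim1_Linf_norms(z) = [0.84, 0.84]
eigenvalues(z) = [(0.84+0.54j), (0.84-0.54j)]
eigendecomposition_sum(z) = [[(0.42+0.27j), 0.27-0.42j], [-0.27+0.42j, 0.42+0.27j]] + [[(0.42-0.27j), 0.27+0.42j],[(-0.27-0.42j), (0.42-0.27j)]]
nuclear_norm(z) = 2.00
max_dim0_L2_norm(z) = 1.0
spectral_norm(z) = 1.00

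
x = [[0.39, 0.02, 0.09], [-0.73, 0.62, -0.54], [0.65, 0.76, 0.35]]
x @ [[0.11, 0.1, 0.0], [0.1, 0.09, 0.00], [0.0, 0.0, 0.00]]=[[0.04, 0.04, 0.00],[-0.02, -0.02, 0.00],[0.15, 0.13, 0.0]]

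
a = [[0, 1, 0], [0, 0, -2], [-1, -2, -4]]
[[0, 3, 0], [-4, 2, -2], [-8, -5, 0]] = a @ [[0, 3, -4], [0, 3, 0], [2, -1, 1]]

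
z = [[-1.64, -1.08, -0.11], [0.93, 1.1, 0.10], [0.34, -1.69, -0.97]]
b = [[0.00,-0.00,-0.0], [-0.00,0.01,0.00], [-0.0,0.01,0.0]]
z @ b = [[0.0, -0.01, 0.00], [0.00, 0.01, 0.00], [0.0, -0.03, 0.00]]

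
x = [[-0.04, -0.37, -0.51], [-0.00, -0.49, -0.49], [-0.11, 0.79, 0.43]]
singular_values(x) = [1.28, 0.26, 0.0]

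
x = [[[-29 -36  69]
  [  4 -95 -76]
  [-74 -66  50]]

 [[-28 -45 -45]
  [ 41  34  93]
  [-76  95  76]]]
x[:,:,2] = [[69, -76, 50], [-45, 93, 76]]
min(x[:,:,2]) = -76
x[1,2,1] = 95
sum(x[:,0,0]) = -57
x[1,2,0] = -76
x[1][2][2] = 76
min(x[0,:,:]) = -95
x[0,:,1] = [-36, -95, -66]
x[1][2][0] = -76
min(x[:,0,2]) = -45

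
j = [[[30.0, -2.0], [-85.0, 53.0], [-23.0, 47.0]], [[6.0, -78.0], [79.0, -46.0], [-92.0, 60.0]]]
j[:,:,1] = [[-2.0, 53.0, 47.0], [-78.0, -46.0, 60.0]]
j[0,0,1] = -2.0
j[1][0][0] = 6.0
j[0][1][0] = -85.0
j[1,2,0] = -92.0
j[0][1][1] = 53.0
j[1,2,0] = -92.0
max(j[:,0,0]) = 30.0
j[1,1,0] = 79.0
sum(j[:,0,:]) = -44.0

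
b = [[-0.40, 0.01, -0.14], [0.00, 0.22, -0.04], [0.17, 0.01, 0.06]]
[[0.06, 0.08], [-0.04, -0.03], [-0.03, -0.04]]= b@ [[-0.15, -0.17],[-0.17, -0.17],[-0.00, -0.10]]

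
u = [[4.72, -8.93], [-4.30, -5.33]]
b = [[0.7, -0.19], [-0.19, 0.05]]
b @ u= [[4.12, -5.24], [-1.11, 1.43]]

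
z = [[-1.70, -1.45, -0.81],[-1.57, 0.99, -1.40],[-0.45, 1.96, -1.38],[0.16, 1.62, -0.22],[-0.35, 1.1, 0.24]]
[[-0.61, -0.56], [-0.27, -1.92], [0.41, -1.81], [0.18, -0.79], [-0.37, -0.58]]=z @ [[0.63, 0.5], [-0.02, -0.47], [-0.53, 0.48]]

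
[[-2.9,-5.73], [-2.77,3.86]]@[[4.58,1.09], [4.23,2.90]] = [[-37.52, -19.78], [3.64, 8.17]]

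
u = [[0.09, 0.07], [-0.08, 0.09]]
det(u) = 0.014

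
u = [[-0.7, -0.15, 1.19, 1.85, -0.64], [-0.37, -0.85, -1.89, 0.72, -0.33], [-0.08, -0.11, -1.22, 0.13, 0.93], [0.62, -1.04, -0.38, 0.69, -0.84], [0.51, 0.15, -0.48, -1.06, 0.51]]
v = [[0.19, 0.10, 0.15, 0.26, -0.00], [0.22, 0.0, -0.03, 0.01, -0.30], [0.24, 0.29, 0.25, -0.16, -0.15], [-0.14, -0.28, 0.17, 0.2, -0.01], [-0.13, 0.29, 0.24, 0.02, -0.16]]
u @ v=[[-0.06, -0.43, 0.36, -0.02, -0.05],[-0.77, -0.88, -0.46, 0.34, 0.58],[-0.47, -0.13, -0.07, 0.22, 0.07],[-0.19, -0.48, -0.06, 0.33, 0.5],[0.1, 0.36, -0.11, 0.01, -0.04]]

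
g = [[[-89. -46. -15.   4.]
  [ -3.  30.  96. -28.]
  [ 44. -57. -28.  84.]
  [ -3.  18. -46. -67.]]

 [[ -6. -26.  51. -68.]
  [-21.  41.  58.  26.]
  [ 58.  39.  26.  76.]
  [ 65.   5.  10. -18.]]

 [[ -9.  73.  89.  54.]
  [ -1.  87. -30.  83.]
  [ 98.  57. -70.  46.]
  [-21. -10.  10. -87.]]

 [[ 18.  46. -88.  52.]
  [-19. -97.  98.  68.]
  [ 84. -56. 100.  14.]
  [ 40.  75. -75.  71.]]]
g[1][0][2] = 51.0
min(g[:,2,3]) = 14.0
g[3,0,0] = 18.0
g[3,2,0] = 84.0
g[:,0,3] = [4.0, -68.0, 54.0, 52.0]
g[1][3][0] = 65.0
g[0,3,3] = -67.0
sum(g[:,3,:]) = -33.0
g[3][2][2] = 100.0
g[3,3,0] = 40.0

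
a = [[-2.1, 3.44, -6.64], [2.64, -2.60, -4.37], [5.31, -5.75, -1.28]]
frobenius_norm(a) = 12.49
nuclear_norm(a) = 17.78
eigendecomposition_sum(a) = [[11.18-0.00j,  -14.75+0.00j,  (4.43-0j)],[(13.98-0j),  (-18.45+0j),  5.55-0.00j],[9.56-0.00j,  (-12.62+0j),  3.79-0.00j]] + [[-6.64-0.17j, 9.10+2.18j, (-5.54-2.99j)], [-5.67+0.39j, 7.92+1.12j, (-4.96-2.1j)], [-2.13+1.73j, 3.44-1.76j, -2.54+0.55j]] + [[(-6.64+0.17j), 9.10-2.18j, -5.54+2.99j],[(-5.67-0.39j), 7.92-1.12j, (-4.96+2.1j)],[(-2.13-1.73j), (3.44+1.76j), (-2.54-0.55j)]]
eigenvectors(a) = [[(0.55+0j), (0.73+0j), (0.73-0j)], [0.69+0.00j, 0.62-0.06j, (0.62+0.06j)], [0.47+0.00j, (0.23-0.19j), 0.23+0.19j]]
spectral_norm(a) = 9.52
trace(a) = -5.98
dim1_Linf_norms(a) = [6.64, 4.37, 5.75]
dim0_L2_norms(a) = [6.29, 7.19, 8.05]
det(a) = -13.30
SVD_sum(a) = [[-2.65, 3.03, -0.03], [2.41, -2.76, 0.03], [5.14, -5.89, 0.07]] + [[0.50, 0.36, -6.61], [0.33, 0.24, -4.39], [0.10, 0.07, -1.35]] + [[0.05, 0.04, 0.01],[-0.1, -0.08, -0.01],[0.07, 0.06, 0.01]]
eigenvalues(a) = [(-3.48+0j), (-1.25+1.5j), (-1.25-1.5j)]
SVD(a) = [[-0.42, -0.82, 0.38], [0.38, -0.55, -0.75], [0.82, -0.17, 0.55]] @ diag([9.52077577886773, 8.085894698248463, 0.17272954976769433]) @ [[0.66, -0.75, 0.01], [-0.08, -0.05, 1.00], [0.75, 0.66, 0.09]]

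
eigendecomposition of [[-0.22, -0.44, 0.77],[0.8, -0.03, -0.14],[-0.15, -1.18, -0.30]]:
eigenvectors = [[-0.63+0.00j, -0.63-0.00j, -0.46+0.00j],[-0.07+0.49j, -0.07-0.49j, 0.49+0.00j],[-0.40-0.44j, (-0.4+0.44j), (0.74+0j)]]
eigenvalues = [(0.22+0.88j), (0.22-0.88j), (-0.99+0j)]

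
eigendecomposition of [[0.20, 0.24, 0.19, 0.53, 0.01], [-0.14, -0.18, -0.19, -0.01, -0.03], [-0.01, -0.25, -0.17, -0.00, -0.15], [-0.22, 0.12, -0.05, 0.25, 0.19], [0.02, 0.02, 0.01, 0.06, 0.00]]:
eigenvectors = [[(0.82+0j), (0.82-0j), (0.33+0j), 0.35+0.00j, 0.59+0.00j], [-0.15+0.15j, -0.15-0.15j, (-0.55+0j), -0.56+0.00j, (0.06+0j)], [(-0.03-0.07j), -0.03+0.07j, -0.75+0.00j, (0.15+0j), (-0.58+0j)], [(0.11+0.5j), 0.11-0.50j, 0.17+0.00j, (0.05+0j), (-0.04+0j)], [(0.09+0j), 0.09-0.00j, 0.00+0.00j, 0.73+0.00j, 0.55+0.00j]]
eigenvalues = [(0.22+0.35j), (0.22-0.35j), (-0.35+0j), 0j, (0.01+0j)]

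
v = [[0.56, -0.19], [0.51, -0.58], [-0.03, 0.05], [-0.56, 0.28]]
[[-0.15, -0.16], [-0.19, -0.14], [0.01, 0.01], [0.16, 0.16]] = v @ [[-0.22, -0.28], [0.14, -0.0]]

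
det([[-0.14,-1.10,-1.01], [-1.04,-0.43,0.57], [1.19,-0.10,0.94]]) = -2.395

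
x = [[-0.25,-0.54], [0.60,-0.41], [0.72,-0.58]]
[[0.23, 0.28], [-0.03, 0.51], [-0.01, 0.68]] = x @ [[-0.27, 0.38], [-0.31, -0.7]]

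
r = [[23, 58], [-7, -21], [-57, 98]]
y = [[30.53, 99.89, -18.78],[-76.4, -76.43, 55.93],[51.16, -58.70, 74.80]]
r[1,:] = [-7, -21]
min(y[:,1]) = -76.43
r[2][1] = 98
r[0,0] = 23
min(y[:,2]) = -18.78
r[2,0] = -57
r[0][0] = 23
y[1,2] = 55.93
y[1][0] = -76.4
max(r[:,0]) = 23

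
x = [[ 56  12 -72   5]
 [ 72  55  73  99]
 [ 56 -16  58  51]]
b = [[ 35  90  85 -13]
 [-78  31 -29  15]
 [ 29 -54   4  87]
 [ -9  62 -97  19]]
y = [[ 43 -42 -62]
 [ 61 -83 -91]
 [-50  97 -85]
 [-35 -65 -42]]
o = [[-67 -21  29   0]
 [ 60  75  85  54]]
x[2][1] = -16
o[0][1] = -21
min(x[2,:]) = -16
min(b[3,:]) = -97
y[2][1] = 97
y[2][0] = -50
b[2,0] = 29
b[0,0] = 35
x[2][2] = 58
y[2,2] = -85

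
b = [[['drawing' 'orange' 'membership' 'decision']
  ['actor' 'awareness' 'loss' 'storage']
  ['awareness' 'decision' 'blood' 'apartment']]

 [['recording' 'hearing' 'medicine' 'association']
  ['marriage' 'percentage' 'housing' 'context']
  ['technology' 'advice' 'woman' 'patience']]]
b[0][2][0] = 'awareness'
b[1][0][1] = 'hearing'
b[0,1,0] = 'actor'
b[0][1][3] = 'storage'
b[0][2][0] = 'awareness'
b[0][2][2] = 'blood'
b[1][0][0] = 'recording'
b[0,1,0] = 'actor'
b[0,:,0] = ['drawing', 'actor', 'awareness']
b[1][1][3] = 'context'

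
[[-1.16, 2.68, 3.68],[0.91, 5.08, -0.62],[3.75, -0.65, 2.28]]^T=[[-1.16, 0.91, 3.75], [2.68, 5.08, -0.65], [3.68, -0.62, 2.28]]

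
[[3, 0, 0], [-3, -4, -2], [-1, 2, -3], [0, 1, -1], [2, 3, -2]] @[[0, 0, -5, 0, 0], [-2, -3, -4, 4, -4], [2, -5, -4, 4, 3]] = [[0, 0, -15, 0, 0], [4, 22, 39, -24, 10], [-10, 9, 9, -4, -17], [-4, 2, 0, 0, -7], [-10, 1, -14, 4, -18]]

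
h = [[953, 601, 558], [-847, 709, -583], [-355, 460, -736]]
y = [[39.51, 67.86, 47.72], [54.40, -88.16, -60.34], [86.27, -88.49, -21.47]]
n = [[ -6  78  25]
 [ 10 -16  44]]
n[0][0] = -6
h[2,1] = 460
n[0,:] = [-6, 78, 25]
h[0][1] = 601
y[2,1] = -88.49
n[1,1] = -16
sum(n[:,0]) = 4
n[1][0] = 10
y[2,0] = 86.27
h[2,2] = -736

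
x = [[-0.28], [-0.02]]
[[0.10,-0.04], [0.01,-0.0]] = x @ [[-0.34, 0.15]]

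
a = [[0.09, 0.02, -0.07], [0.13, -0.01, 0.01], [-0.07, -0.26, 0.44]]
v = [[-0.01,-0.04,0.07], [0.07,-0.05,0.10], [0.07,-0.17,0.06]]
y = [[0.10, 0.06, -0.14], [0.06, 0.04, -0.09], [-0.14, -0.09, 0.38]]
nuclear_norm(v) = 0.36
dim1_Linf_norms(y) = [0.14, 0.09, 0.38]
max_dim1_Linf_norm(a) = 0.44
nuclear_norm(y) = 0.52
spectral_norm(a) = 0.52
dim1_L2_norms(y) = [0.18, 0.12, 0.41]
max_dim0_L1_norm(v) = 0.26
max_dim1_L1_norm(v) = 0.3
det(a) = 0.00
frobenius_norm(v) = 0.25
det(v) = -0.00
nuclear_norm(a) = 0.69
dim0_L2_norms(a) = [0.17, 0.26, 0.45]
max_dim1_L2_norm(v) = 0.19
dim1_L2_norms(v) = [0.08, 0.13, 0.19]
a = v + y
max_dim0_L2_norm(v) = 0.18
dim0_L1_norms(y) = [0.3, 0.19, 0.61]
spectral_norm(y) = 0.46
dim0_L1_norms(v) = [0.15, 0.26, 0.23]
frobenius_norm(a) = 0.54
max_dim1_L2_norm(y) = 0.41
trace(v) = -0.00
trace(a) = 0.52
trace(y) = 0.52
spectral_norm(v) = 0.23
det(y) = 0.00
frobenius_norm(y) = 0.47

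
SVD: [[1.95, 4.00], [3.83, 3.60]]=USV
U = [[-0.64, -0.77],[-0.77, 0.64]]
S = [6.78, 1.22]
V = [[-0.62, -0.79],[0.79, -0.62]]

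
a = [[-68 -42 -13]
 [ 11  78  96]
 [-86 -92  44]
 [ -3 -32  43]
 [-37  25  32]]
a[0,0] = -68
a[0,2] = -13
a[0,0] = -68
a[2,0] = -86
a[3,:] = [-3, -32, 43]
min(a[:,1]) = -92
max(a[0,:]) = -13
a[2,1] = -92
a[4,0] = -37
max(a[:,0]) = 11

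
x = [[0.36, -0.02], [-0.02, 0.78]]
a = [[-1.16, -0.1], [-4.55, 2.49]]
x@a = [[-0.33, -0.09],[-3.53, 1.94]]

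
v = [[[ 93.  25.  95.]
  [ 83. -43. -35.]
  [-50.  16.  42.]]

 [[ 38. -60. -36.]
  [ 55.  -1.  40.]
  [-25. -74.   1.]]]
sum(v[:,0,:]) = 155.0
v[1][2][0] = -25.0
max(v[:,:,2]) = 95.0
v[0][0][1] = 25.0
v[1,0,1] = -60.0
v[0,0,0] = 93.0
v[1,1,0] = 55.0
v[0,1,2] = -35.0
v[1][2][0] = -25.0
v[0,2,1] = 16.0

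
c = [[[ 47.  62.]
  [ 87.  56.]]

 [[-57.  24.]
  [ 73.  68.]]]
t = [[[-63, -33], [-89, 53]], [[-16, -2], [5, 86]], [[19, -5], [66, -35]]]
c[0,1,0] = 87.0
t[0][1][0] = -89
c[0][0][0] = 47.0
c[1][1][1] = 68.0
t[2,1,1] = -35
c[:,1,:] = [[87.0, 56.0], [73.0, 68.0]]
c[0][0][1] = 62.0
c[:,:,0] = [[47.0, 87.0], [-57.0, 73.0]]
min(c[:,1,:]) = 56.0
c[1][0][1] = 24.0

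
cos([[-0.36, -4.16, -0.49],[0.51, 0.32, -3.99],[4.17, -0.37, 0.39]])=[[-4.52, -14.52, -10.84], [10.95, -4.11, -12.04], [14.40, 8.44, -3.94]]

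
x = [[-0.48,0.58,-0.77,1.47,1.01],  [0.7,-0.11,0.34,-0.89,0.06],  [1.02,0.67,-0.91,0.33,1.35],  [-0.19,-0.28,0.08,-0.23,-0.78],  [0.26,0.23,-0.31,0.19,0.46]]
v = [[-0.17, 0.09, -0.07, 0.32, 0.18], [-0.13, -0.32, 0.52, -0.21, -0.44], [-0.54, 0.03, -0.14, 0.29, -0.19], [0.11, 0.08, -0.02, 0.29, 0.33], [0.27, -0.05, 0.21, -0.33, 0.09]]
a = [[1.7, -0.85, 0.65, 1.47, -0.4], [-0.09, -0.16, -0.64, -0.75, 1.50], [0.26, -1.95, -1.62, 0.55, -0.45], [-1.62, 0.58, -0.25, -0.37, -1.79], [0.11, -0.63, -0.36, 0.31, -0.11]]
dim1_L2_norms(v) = [0.42, 0.79, 0.66, 0.46, 0.49]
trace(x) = -1.27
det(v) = -0.00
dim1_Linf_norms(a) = [1.7, 1.5, 1.95, 1.79, 0.63]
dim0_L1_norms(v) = [1.22, 0.57, 0.96, 1.44, 1.23]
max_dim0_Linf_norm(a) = 1.95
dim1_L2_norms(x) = [2.08, 1.19, 2.06, 0.88, 0.68]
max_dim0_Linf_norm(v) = 0.54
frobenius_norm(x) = 3.35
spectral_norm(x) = 2.83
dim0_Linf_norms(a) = [1.7, 1.95, 1.62, 1.47, 1.79]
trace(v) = -0.25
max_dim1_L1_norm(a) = 5.07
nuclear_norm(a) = 8.45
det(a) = 0.01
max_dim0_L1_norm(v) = 1.44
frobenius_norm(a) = 4.86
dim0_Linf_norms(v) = [0.54, 0.32, 0.52, 0.33, 0.44]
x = a @ v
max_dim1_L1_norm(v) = 1.62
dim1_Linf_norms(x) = [1.47, 0.89, 1.35, 0.78, 0.46]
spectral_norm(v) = 0.96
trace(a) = -0.56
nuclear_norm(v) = 2.22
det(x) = -0.00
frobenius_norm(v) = 1.30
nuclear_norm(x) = 5.01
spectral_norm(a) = 3.30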